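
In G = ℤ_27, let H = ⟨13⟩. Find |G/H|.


|⟨13⟩| = n / gcd(13, 27) = 27 / 1 = 27
H is normal (ℤ_27 is abelian).
|G/H| = |G| / |H| = 27 / 27 = 1

|G/H| = 1


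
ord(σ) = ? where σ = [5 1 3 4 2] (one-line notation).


Cycle decomposition: (1 5 2)
Cycle lengths: 3
Order = lcm(3) = 3

ord(σ) = 3


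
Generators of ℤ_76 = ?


g generates ℤ_n iff gcd(g,n) = 1
Prime factors of 76: 2, 19
Generators are g ∈ {1,...,75} not divisible by any of these primes.
Generators: {1, 3, 5, 7, 9, 11, 13, 15, 17, 21, 23, 25, 27, 29, 31, 33, 35, 37, 39, 41, 43, 45, 47, 49, 51, 53, 55, 59, 61, 63, 65, 67, 69, 71, 73, 75}
Number of generators = φ(76) = 36

Generators of ℤ_76 = {1, 3, 5, 7, 9, 11, 13, 15, 17, 21, 23, 25, 27, 29, 31, 33, 35, 37, 39, 41, 43, 45, 47, 49, 51, 53, 55, 59, 61, 63, 65, 67, 69, 71, 73, 75}


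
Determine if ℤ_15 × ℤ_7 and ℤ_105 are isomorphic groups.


Comparing ℤ_15 × ℤ_7 and ℤ_105:
gcd(15,7) = 1, so ℤ_15 × ℤ_7 ≅ ℤ_105 (CRT)

Yes, ℤ_15 × ℤ_7 ≅ ℤ_105


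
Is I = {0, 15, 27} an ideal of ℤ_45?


Check ideal conditions for I = {0, 15, 27} in ℤ_45:
(1) I is an additive subgroup? No
(2) For r ∈ ℤ_45 and a ∈ I: r·a ∈ I? No  [counterexample: r=2, a=15, r·a mod 45 = 30 ∉ I]

No, I is not an ideal of ℤ_45


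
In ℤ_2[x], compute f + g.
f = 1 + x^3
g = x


Add coefficients mod 2:
x^0: 1 + 0 = 1 (mod 2)
x^1: 0 + 1 = 1 (mod 2)
x^2: 0 + 0 = 0 (mod 2)
x^3: 1 + 0 = 1 (mod 2)
Result: 1 + x + x^3

f + g = 1 + x + x^3


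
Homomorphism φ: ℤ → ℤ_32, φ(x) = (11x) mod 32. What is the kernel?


Kernel = preimage of identity
ker(φ) = {x ∈ ℤ : 11x ≡ 0 (mod 32)}. gcd(11,32) = 1, so 11x ≡ 0 (mod 32) ⟺ x ≡ 0 (mod 32/1 = 32). Hence ker(φ) = 32ℤ

ker(φ) = 32ℤ


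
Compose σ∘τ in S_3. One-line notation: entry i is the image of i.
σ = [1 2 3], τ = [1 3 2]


σ∘τ: apply τ first, then σ
1 →τ 1 →σ 1
2 →τ 3 →σ 3
3 →τ 2 →σ 2

σ∘τ = [1 3 2]


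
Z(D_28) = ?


Z(G) = {g ∈ G | gx = xg for all x ∈ G}
For even n, Z(D_n) = {e, r^(n/2)}: the 180° rotation r^14 commutes with every reflection and rotation

Z(D_28) = {e, r^14}


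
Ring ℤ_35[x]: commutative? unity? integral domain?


ℤ_35 has zero divisors (5·7 ≡ 0), and these lift to constant zero divisors in ℤ_35[x]; so not an integral domain
Commutative: Yes
Integral domain: No
Has unity: Yes

ℤ_35[x]: Commutative=Yes, Unity=Yes


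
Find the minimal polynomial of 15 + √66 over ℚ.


Let α = 15 + √66. Then α - 15 = √66, so (α - 15)² = 66, giving α² - 30α + 159 = 0. Degree 2 and α ∉ ℚ, so this is the minimal polynomial.

Minimal polynomial: x² - 30x + 159


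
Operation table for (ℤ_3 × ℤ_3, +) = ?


Elements: {(0,0), (0,1), (0,2), (1,0), (1,1), (1,2), (2,0), (2,1), (2,2)}
Operation: componentwise addition mod (3, 3)
Entry (a, b) = ((a₁+b₁) mod 3, (a₂+b₂) mod 3)

Cayley table:
      | (0,0) | (0,1) | (0,2) | (1,0) | (1,1) | (1,2) | (2,0) | (2,1) | (2,2)
(0,0) | (0,0) | (0,1) | (0,2) | (1,0) | (1,1) | (1,2) | (2,0) | (2,1) | (2,2)
(0,1) | (0,1) | (0,2) | (0,0) | (1,1) | (1,2) | (1,0) | (2,1) | (2,2) | (2,0)
(0,2) | (0,2) | (0,0) | (0,1) | (1,2) | (1,0) | (1,1) | (2,2) | (2,0) | (2,1)
(1,0) | (1,0) | (1,1) | (1,2) | (2,0) | (2,1) | (2,2) | (0,0) | (0,1) | (0,2)
(1,1) | (1,1) | (1,2) | (1,0) | (2,1) | (2,2) | (2,0) | (0,1) | (0,2) | (0,0)
(1,2) | (1,2) | (1,0) | (1,1) | (2,2) | (2,0) | (2,1) | (0,2) | (0,0) | (0,1)
(2,0) | (2,0) | (2,1) | (2,2) | (0,0) | (0,1) | (0,2) | (1,0) | (1,1) | (1,2)
(2,1) | (2,1) | (2,2) | (2,0) | (0,1) | (0,2) | (0,0) | (1,1) | (1,2) | (1,0)
(2,2) | (2,2) | (2,0) | (2,1) | (0,2) | (0,0) | (0,1) | (1,2) | (1,0) | (1,1)


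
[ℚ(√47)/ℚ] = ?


√47 has minimal polynomial x² - 47 (irreducible over ℚ since 47 is squarefree)

[ℚ(√47)/ℚ] = 2


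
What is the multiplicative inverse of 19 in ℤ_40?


Use the extended Euclidean algorithm to write 1 = 19·s + 40·t; then s mod 40 is the inverse.
Euclidean algorithm:
  19 = 0·40 + 19
  40 = 2·19 + 2
  19 = 9·2 + 1
  2 = 2·1 + 0
gcd(19,40) = 1
Back-substitution gives: 19·(19) + 40·(-9) = 1
So 19⁻¹ ≡ 19 ≡ 19 (mod 40)
Check: 19 × 19 = 361 ≡ 1 (mod 40) ✓

19⁻¹ ≡ 19 (mod 40)


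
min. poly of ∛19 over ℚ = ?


∛19 satisfies x³ - 19 = 0, irreducible over ℚ (no rational root; 19 is not a perfect cube)

Minimal polynomial: x³ - 19


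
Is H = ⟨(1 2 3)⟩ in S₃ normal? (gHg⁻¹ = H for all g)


H = ⟨(1 2 3)⟩ in S₃
⟨(1 2 3)⟩ has order 3 and index 2 in S₃; index-2 subgroups are normal

Yes, normal subgroup


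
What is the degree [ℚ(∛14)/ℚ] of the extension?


∛14 has minimal polynomial x³ - 14 (irreducible over ℚ since 14 is not a perfect cube)

[ℚ(∛14)/ℚ] = 3


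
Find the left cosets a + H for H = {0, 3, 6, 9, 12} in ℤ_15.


H = {0, 3, 6, 9, 12}, |H| = 5
Number of cosets = |G|/|H| = 15/5 = 3
0 + H = {0, 3, 6, 9, 12}
1 + H = {1, 4, 7, 10, 13}
2 + H = {2, 5, 8, 11, 14}

Cosets: 0+H={0,3,6,9,12}; 1+H={1,4,7,10,13}; 2+H={2,5,8,11,14}


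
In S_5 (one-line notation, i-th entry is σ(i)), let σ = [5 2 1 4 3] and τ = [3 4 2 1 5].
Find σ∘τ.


σ∘τ: apply τ first, then σ
1 →τ 3 →σ 1
2 →τ 4 →σ 4
3 →τ 2 →σ 2
4 →τ 1 →σ 5
5 →τ 5 →σ 3

σ∘τ = [1 4 2 5 3]


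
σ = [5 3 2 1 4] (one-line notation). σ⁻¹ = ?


To find σ⁻¹, swap domain and range:
σ(1) = 5 → σ⁻¹(5) = 1
σ(2) = 3 → σ⁻¹(3) = 2
σ(3) = 2 → σ⁻¹(2) = 3
σ(4) = 1 → σ⁻¹(1) = 4
σ(5) = 4 → σ⁻¹(4) = 5

σ⁻¹ = [4 3 2 5 1]


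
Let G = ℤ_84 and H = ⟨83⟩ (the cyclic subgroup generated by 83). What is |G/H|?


|⟨83⟩| = n / gcd(83, 84) = 84 / 1 = 84
H is normal (ℤ_84 is abelian).
|G/H| = |G| / |H| = 84 / 84 = 1

|G/H| = 1


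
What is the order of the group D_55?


|D_n| = 2n (n rotations and n reflections)
|D_55| = 2×55 = 110

|D_55| = 110


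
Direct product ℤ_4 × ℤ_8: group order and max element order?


|ℤ_4 × ℤ_8| = 4 × 8 = 32
Max element order = lcm(4,8) = 8
Cyclic? No (gcd=4)

|ℤ_4×ℤ_8| = 32, max element order = 8


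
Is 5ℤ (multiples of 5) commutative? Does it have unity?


5ℤ is a commutative ring under +,× but has no multiplicative identity (1 ∉ 5ℤ); it has no zero divisors, but without unity it is not an integral domain
Commutative: Yes
Integral domain: No
Has unity: No

5ℤ (multiples of 5): Commutative=Yes, Unity=No


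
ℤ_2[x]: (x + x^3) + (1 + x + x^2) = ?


Add coefficients mod 2:
x^0: 0 + 1 = 1 (mod 2)
x^1: 1 + 1 = 0 (mod 2)
x^2: 0 + 1 = 1 (mod 2)
x^3: 1 + 0 = 1 (mod 2)
Result: 1 + x^2 + x^3

f + g = 1 + x^2 + x^3


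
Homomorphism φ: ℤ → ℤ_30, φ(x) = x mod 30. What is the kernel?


Kernel = preimage of identity
ker(φ) = {x ∈ ℤ : x ≡ 0 (mod 30)} = 30ℤ = {0, ±30, ±60, ...}

ker(φ) = 30ℤ


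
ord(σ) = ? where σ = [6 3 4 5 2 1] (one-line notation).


Cycle decomposition: (1 6) (2 3 4 5)
Cycle lengths: 2, 4
Order = lcm(2, 4) = 4

ord(σ) = 4


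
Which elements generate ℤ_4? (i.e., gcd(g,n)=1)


g generates ℤ_n iff gcd(g,n) = 1
Checking each g ∈ {1,...,3}:
gcd(1,4) = 1
gcd(2,4) = 2
gcd(3,4) = 1
Generators: {1, 3}
Number of generators = φ(4) = 2

Generators of ℤ_4 = {1, 3}


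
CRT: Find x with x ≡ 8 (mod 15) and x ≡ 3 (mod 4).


m₁ = 15, m₂ = 4, gcd = 1, so CRT applies. M = m₁·m₂ = 60
Let M₁ = M/m₁ = 4, M₂ = M/m₂ = 15
Find y₁ ≡ M₁⁻¹ (mod m₁): 4⁻¹ ≡ 4 (mod 15)
Find y₂ ≡ M₂⁻¹ (mod m₂): 15⁻¹ ≡ 3 (mod 4)
x = a₁·M₁·y₁ + a₂·M₂·y₂ = 8·4·4 + 3·15·3 = 263
Reduce mod 60: x ≡ 23
Check: 23 mod 15 = 8 ✓, 23 mod 4 = 3 ✓

x ≡ 23 (mod 60)


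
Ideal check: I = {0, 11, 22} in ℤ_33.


Check ideal conditions for I = {0, 11, 22} in ℤ_33:
(1) I is an additive subgroup? Yes
(2) For r ∈ ℤ_33 and a ∈ I: r·a ∈ I? Yes

Yes, I is an ideal of ℤ_33


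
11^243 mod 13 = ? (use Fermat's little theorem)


Fermat's little theorem: if p is prime and gcd(a,p)=1, then a^(p-1) ≡ 1 (mod p)
p = 13 is prime, gcd(11,13) = 1
Reduce exponent: 243 mod 12 = 3
So 11^243 ≡ 11^3 (mod 13)
11^3 mod 13 = 5

11^243 ≡ 5 (mod 13)


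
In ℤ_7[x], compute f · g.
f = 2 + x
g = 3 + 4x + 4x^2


Expand and collect like terms; reduce coefficients mod 7:
x^0: 2·3 = 6 ≡ 6 (mod 7)
x^1: 2·4 + 1·3 = 11 ≡ 4 (mod 7)
x^2: 2·4 + 1·4 = 12 ≡ 5 (mod 7)
x^3: 1·4 = 4 ≡ 4 (mod 7)
Result: 6 + 4x + 5x^2 + 4x^3

f · g = 6 + 4x + 5x^2 + 4x^3


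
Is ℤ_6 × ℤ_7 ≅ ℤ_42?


Comparing ℤ_6 × ℤ_7 and ℤ_42:
gcd(6,7) = 1, so ℤ_6 × ℤ_7 ≅ ℤ_42 (CRT)

Yes, ℤ_6 × ℤ_7 ≅ ℤ_42


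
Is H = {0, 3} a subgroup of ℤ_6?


Subgroup test for H = {0, 3} in (ℤ_6, +):
(1) 0 ∈ H? Yes
(2) Closure: for all a,b ∈ H, (a+b) mod 6 ∈ H? Yes
(3) Inverses: for all a ∈ H, -a mod 6 ∈ H? Yes

Yes, H is a subgroup of ℤ_6


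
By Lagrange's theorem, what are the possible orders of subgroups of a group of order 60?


Lagrange's theorem: |H| divides |G|
|G| = 60
Divisors of 60: 1, 2, 3, 4, 5, 6, 10, 12, 15, 20, 30, 60

Possible subgroup orders: {1, 2, 3, 4, 5, 6, 10, 12, 15, 20, 30, 60}


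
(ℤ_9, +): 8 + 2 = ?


Operation: addition mod 9
8 + 2 = (a + b) mod 9 with a = 8, b = 2

8 + 2 = 1


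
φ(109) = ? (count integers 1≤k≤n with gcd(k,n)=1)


Factor n: 109 = 109
φ(n) = n · ∏(1 - 1/p) over distinct primes p | n
φ(109) = 109 · (1 - 1/109) = 108

φ(109) = 108


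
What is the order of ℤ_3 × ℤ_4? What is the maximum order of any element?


|ℤ_3 × ℤ_4| = 3 × 4 = 12
Max element order = lcm(3,4) = 12
Cyclic? Yes (gcd=1)

|ℤ_3×ℤ_4| = 12, max element order = 12


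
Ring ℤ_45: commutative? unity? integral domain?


ℤ_45 is a commutative ring with unity 1; 45 = 3×15 is composite, so 3·15 ≡ 0 gives zero divisors (not an integral domain)
Commutative: Yes
Integral domain: No
Has unity: Yes

ℤ_45: Commutative=Yes, Unity=Yes


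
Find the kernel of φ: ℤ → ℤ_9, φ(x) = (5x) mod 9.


Kernel = preimage of identity
ker(φ) = {x ∈ ℤ : 5x ≡ 0 (mod 9)}. gcd(5,9) = 1, so 5x ≡ 0 (mod 9) ⟺ x ≡ 0 (mod 9/1 = 9). Hence ker(φ) = 9ℤ

ker(φ) = 9ℤ


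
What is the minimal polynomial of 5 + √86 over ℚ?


Let α = 5 + √86. Then α - 5 = √86, so (α - 5)² = 86, giving α² - 10α - 61 = 0. Degree 2 and α ∉ ℚ, so this is the minimal polynomial.

Minimal polynomial: x² - 10x - 61


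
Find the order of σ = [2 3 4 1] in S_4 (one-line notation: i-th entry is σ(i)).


Cycle decomposition: (1 2 3 4)
Cycle lengths: 4
Order = lcm(4) = 4

ord(σ) = 4


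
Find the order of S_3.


|S_n| = n! (number of permutations of n symbols)
|S_3| = 3! = 6

|S_3| = 6


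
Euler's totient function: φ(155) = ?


Factor n: 155 = 5 × 31
φ(n) = n · ∏(1 - 1/p) over distinct primes p | n
φ(155) = 155 · (1 - 1/5) · (1 - 1/31) = 120

φ(155) = 120


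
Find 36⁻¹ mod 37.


Use the extended Euclidean algorithm to write 1 = 36·s + 37·t; then s mod 37 is the inverse.
Euclidean algorithm:
  36 = 0·37 + 36
  37 = 1·36 + 1
  36 = 36·1 + 0
gcd(36,37) = 1
Back-substitution gives: 36·(-1) + 37·(1) = 1
So 36⁻¹ ≡ -1 ≡ 36 (mod 37)
Check: 36 × 36 = 1296 ≡ 1 (mod 37) ✓

36⁻¹ ≡ 36 (mod 37)


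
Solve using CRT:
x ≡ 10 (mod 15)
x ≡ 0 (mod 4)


m₁ = 15, m₂ = 4, gcd = 1, so CRT applies. M = m₁·m₂ = 60
Let M₁ = M/m₁ = 4, M₂ = M/m₂ = 15
Find y₁ ≡ M₁⁻¹ (mod m₁): 4⁻¹ ≡ 4 (mod 15)
Find y₂ ≡ M₂⁻¹ (mod m₂): 15⁻¹ ≡ 3 (mod 4)
x = a₁·M₁·y₁ + a₂·M₂·y₂ = 10·4·4 + 0·15·3 = 160
Reduce mod 60: x ≡ 40
Check: 40 mod 15 = 10 ✓, 40 mod 4 = 0 ✓

x ≡ 40 (mod 60)


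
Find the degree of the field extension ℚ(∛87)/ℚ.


∛87 has minimal polynomial x³ - 87 (irreducible over ℚ since 87 is not a perfect cube)

[ℚ(∛87)/ℚ] = 3


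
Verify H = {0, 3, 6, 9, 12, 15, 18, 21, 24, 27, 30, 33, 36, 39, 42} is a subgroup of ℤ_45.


Subgroup test for H = {0, 3, 6, 9, 12, 15, 18, 21, 24, 27, 30, 33, 36, 39, 42} in (ℤ_45, +):
(1) 0 ∈ H? Yes
(2) Closure: for all a,b ∈ H, (a+b) mod 45 ∈ H? Yes
(3) Inverses: for all a ∈ H, -a mod 45 ∈ H? Yes

Yes, H is a subgroup of ℤ_45


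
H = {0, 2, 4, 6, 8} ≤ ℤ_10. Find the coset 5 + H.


5 + H = {5 + h (mod 10) : h ∈ H}
5+0=5, 5+2=7, 5+4=9, 5+6=1, 5+8=3
5 + H = {1, 3, 5, 7, 9} = 1 + H

5 + H = {1, 3, 5, 7, 9}


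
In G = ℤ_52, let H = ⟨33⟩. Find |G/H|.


|⟨33⟩| = n / gcd(33, 52) = 52 / 1 = 52
H is normal (ℤ_52 is abelian).
|G/H| = |G| / |H| = 52 / 52 = 1

|G/H| = 1


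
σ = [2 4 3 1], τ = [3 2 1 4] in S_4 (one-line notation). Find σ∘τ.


σ∘τ: apply τ first, then σ
1 →τ 3 →σ 3
2 →τ 2 →σ 4
3 →τ 1 →σ 2
4 →τ 4 →σ 1

σ∘τ = [3 4 2 1]


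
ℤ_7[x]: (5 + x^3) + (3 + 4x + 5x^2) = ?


Add coefficients mod 7:
x^0: 5 + 3 = 1 (mod 7)
x^1: 0 + 4 = 4 (mod 7)
x^2: 0 + 5 = 5 (mod 7)
x^3: 1 + 0 = 1 (mod 7)
Result: 1 + 4x + 5x^2 + x^3

f + g = 1 + 4x + 5x^2 + x^3


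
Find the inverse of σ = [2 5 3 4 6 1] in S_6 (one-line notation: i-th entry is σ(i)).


To find σ⁻¹, swap domain and range:
σ(1) = 2 → σ⁻¹(2) = 1
σ(2) = 5 → σ⁻¹(5) = 2
σ(3) = 3 → σ⁻¹(3) = 3
σ(4) = 4 → σ⁻¹(4) = 4
σ(5) = 6 → σ⁻¹(6) = 5
σ(6) = 1 → σ⁻¹(1) = 6

σ⁻¹ = [6 1 3 4 2 5]


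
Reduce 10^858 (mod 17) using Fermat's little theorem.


Fermat's little theorem: if p is prime and gcd(a,p)=1, then a^(p-1) ≡ 1 (mod p)
p = 17 is prime, gcd(10,17) = 1
Reduce exponent: 858 mod 16 = 10
So 10^858 ≡ 10^10 (mod 17)
10^10 mod 17 = 2

10^858 ≡ 2 (mod 17)


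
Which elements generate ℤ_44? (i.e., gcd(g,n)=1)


g generates ℤ_n iff gcd(g,n) = 1
Prime factors of 44: 2, 11
Generators are g ∈ {1,...,43} not divisible by any of these primes.
Generators: {1, 3, 5, 7, 9, 13, 15, 17, 19, 21, 23, 25, 27, 29, 31, 35, 37, 39, 41, 43}
Number of generators = φ(44) = 20

Generators of ℤ_44 = {1, 3, 5, 7, 9, 13, 15, 17, 19, 21, 23, 25, 27, 29, 31, 35, 37, 39, 41, 43}


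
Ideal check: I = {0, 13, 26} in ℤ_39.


Check ideal conditions for I = {0, 13, 26} in ℤ_39:
(1) I is an additive subgroup? Yes
(2) For r ∈ ℤ_39 and a ∈ I: r·a ∈ I? Yes

Yes, I is an ideal of ℤ_39


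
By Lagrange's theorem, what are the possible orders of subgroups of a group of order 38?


Lagrange's theorem: |H| divides |G|
|G| = 38
Divisors of 38: 1, 2, 19, 38

Possible subgroup orders: {1, 2, 19, 38}


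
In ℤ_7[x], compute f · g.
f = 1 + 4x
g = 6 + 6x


Expand and collect like terms; reduce coefficients mod 7:
x^0: 1·6 = 6 ≡ 6 (mod 7)
x^1: 1·6 + 4·6 = 30 ≡ 2 (mod 7)
x^2: 4·6 = 24 ≡ 3 (mod 7)
Result: 6 + 2x + 3x^2

f · g = 6 + 2x + 3x^2


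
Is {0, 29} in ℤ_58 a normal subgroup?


H = {0, 29} in ℤ_58
ℤ_58 is abelian; every subgroup of an abelian group is normal

Yes, normal subgroup


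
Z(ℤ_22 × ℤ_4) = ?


Z(G) = {g ∈ G | gx = xg for all x ∈ G}
Direct product of abelian groups is abelian, so Z(G) = G

Z(ℤ_22 × ℤ_4) = ℤ_22 × ℤ_4


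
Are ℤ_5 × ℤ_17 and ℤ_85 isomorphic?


Comparing ℤ_5 × ℤ_17 and ℤ_85:
gcd(5,17) = 1, so ℤ_5 × ℤ_17 ≅ ℤ_85 (CRT)

Yes, ℤ_5 × ℤ_17 ≅ ℤ_85


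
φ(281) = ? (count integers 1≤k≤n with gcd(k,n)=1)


Factor n: 281 = 281
φ(n) = n · ∏(1 - 1/p) over distinct primes p | n
φ(281) = 281 · (1 - 1/281) = 280

φ(281) = 280


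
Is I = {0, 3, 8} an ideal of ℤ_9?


Check ideal conditions for I = {0, 3, 8} in ℤ_9:
(1) I is an additive subgroup? No
(2) For r ∈ ℤ_9 and a ∈ I: r·a ∈ I? No  [counterexample: r=2, a=3, r·a mod 9 = 6 ∉ I]

No, I is not an ideal of ℤ_9


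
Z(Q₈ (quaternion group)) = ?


Z(G) = {g ∈ G | gx = xg for all x ∈ G}
In Q₈ = {±1, ±i, ±j, ±k}, only ±1 commute with every element

Z(Q₈ (quaternion group)) = {1, -1}


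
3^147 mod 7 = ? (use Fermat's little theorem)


Fermat's little theorem: if p is prime and gcd(a,p)=1, then a^(p-1) ≡ 1 (mod p)
p = 7 is prime, gcd(3,7) = 1
Reduce exponent: 147 mod 6 = 3
So 3^147 ≡ 3^3 (mod 7)
3^3 mod 7 = 6

3^147 ≡ 6 (mod 7)


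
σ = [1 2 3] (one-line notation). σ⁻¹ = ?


To find σ⁻¹, swap domain and range:
σ(1) = 1 → σ⁻¹(1) = 1
σ(2) = 2 → σ⁻¹(2) = 2
σ(3) = 3 → σ⁻¹(3) = 3

σ⁻¹ = [1 2 3]


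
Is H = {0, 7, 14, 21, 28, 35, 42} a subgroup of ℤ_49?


Subgroup test for H = {0, 7, 14, 21, 28, 35, 42} in (ℤ_49, +):
(1) 0 ∈ H? Yes
(2) Closure: for all a,b ∈ H, (a+b) mod 49 ∈ H? Yes
(3) Inverses: for all a ∈ H, -a mod 49 ∈ H? Yes

Yes, H is a subgroup of ℤ_49


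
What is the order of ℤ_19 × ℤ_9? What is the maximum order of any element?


|ℤ_19 × ℤ_9| = 19 × 9 = 171
Max element order = lcm(19,9) = 171
Cyclic? Yes (gcd=1)

|ℤ_19×ℤ_9| = 171, max element order = 171


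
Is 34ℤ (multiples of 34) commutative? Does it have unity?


34ℤ is a commutative ring under +,× but has no multiplicative identity (1 ∉ 34ℤ); it has no zero divisors, but without unity it is not an integral domain
Commutative: Yes
Integral domain: No
Has unity: No

34ℤ (multiples of 34): Commutative=Yes, Unity=No


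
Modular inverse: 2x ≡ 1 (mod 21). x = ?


Use the extended Euclidean algorithm to write 1 = 2·s + 21·t; then s mod 21 is the inverse.
Euclidean algorithm:
  2 = 0·21 + 2
  21 = 10·2 + 1
  2 = 2·1 + 0
gcd(2,21) = 1
Back-substitution gives: 2·(-10) + 21·(1) = 1
So 2⁻¹ ≡ -10 ≡ 11 (mod 21)
Check: 2 × 11 = 22 ≡ 1 (mod 21) ✓

2⁻¹ ≡ 11 (mod 21)


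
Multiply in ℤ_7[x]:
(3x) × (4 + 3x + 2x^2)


Expand and collect like terms; reduce coefficients mod 7:
x^0: 0·4 = 0 ≡ 0 (mod 7)
x^1: 0·3 + 3·4 = 12 ≡ 5 (mod 7)
x^2: 0·2 + 3·3 = 9 ≡ 2 (mod 7)
x^3: 3·2 = 6 ≡ 6 (mod 7)
Result: 5x + 2x^2 + 6x^3

f · g = 5x + 2x^2 + 6x^3


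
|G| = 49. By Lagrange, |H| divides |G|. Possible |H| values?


Lagrange's theorem: |H| divides |G|
|G| = 49
Divisors of 49: 1, 7, 49

Possible subgroup orders: {1, 7, 49}


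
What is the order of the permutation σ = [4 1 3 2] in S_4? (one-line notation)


Cycle decomposition: (1 4 2)
Cycle lengths: 3
Order = lcm(3) = 3

ord(σ) = 3


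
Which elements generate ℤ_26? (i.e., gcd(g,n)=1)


g generates ℤ_n iff gcd(g,n) = 1
Prime factors of 26: 2, 13
Generators are g ∈ {1,...,25} not divisible by any of these primes.
Generators: {1, 3, 5, 7, 9, 11, 15, 17, 19, 21, 23, 25}
Number of generators = φ(26) = 12

Generators of ℤ_26 = {1, 3, 5, 7, 9, 11, 15, 17, 19, 21, 23, 25}


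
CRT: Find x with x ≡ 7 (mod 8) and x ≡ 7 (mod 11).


m₁ = 8, m₂ = 11, gcd = 1, so CRT applies. M = m₁·m₂ = 88
Let M₁ = M/m₁ = 11, M₂ = M/m₂ = 8
Find y₁ ≡ M₁⁻¹ (mod m₁): 11⁻¹ ≡ 3 (mod 8)
Find y₂ ≡ M₂⁻¹ (mod m₂): 8⁻¹ ≡ 7 (mod 11)
x = a₁·M₁·y₁ + a₂·M₂·y₂ = 7·11·3 + 7·8·7 = 623
Reduce mod 88: x ≡ 7
Check: 7 mod 8 = 7 ✓, 7 mod 11 = 7 ✓

x ≡ 7 (mod 88)


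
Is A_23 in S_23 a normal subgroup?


H = A_23 in S_23
A_23 has index 2 in S_23, and every subgroup of index 2 is normal

Yes, normal subgroup


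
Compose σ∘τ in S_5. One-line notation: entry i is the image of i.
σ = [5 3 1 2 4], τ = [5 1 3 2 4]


σ∘τ: apply τ first, then σ
1 →τ 5 →σ 4
2 →τ 1 →σ 5
3 →τ 3 →σ 1
4 →τ 2 →σ 3
5 →τ 4 →σ 2

σ∘τ = [4 5 1 3 2]


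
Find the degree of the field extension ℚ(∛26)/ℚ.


∛26 has minimal polynomial x³ - 26 (irreducible over ℚ since 26 is not a perfect cube)

[ℚ(∛26)/ℚ] = 3


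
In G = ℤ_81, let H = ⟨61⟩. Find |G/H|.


|⟨61⟩| = n / gcd(61, 81) = 81 / 1 = 81
H is normal (ℤ_81 is abelian).
|G/H| = |G| / |H| = 81 / 81 = 1

|G/H| = 1


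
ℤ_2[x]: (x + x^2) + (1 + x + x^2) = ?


Add coefficients mod 2:
x^0: 0 + 1 = 1 (mod 2)
x^1: 1 + 1 = 0 (mod 2)
x^2: 1 + 1 = 0 (mod 2)
Result: 1

f + g = 1


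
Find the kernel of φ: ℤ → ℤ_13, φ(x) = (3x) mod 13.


Kernel = preimage of identity
ker(φ) = {x ∈ ℤ : 3x ≡ 0 (mod 13)}. gcd(3,13) = 1, so 3x ≡ 0 (mod 13) ⟺ x ≡ 0 (mod 13/1 = 13). Hence ker(φ) = 13ℤ

ker(φ) = 13ℤ


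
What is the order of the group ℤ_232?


ℤ_n has n elements.

|ℤ_232| = 232


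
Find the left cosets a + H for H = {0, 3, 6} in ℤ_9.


H = {0, 3, 6}, |H| = 3
Number of cosets = |G|/|H| = 9/3 = 3
0 + H = {0, 3, 6}
1 + H = {1, 4, 7}
2 + H = {2, 5, 8}

Cosets: 0+H={0,3,6}; 1+H={1,4,7}; 2+H={2,5,8}


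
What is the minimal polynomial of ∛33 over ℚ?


∛33 satisfies x³ - 33 = 0, irreducible over ℚ (no rational root; 33 is not a perfect cube)

Minimal polynomial: x³ - 33


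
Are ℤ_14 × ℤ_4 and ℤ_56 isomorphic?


Comparing ℤ_14 × ℤ_4 and ℤ_56:
gcd(14,4) = 2 ≠ 1. Max element order in ℤ_14×ℤ_4 is lcm(14,4) = 28 < 56, so it has no element of order 56

No, ℤ_14 × ℤ_4 ≇ ℤ_56


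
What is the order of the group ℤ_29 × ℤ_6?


|A × B| = |A| · |B|
|ℤ_29 × ℤ_6| = 29 × 6 = 174

|ℤ_29 × ℤ_6| = 174


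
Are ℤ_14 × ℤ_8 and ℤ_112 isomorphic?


Comparing ℤ_14 × ℤ_8 and ℤ_112:
gcd(14,8) = 2 ≠ 1. Max element order in ℤ_14×ℤ_8 is lcm(14,8) = 56 < 112, so it has no element of order 112

No, ℤ_14 × ℤ_8 ≇ ℤ_112


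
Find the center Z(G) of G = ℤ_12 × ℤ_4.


Z(G) = {g ∈ G | gx = xg for all x ∈ G}
Direct product of abelian groups is abelian, so Z(G) = G

Z(ℤ_12 × ℤ_4) = ℤ_12 × ℤ_4


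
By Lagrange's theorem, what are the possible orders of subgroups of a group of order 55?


Lagrange's theorem: |H| divides |G|
|G| = 55
Divisors of 55: 1, 5, 11, 55

Possible subgroup orders: {1, 5, 11, 55}


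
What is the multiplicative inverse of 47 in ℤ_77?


Use the extended Euclidean algorithm to write 1 = 47·s + 77·t; then s mod 77 is the inverse.
Euclidean algorithm:
  47 = 0·77 + 47
  77 = 1·47 + 30
  47 = 1·30 + 17
  30 = 1·17 + 13
  17 = 1·13 + 4
  13 = 3·4 + 1
  4 = 4·1 + 0
gcd(47,77) = 1
Back-substitution gives: 47·(-18) + 77·(11) = 1
So 47⁻¹ ≡ -18 ≡ 59 (mod 77)
Check: 47 × 59 = 2773 ≡ 1 (mod 77) ✓

47⁻¹ ≡ 59 (mod 77)


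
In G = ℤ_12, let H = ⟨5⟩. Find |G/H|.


|⟨5⟩| = n / gcd(5, 12) = 12 / 1 = 12
H is normal (ℤ_12 is abelian).
|G/H| = |G| / |H| = 12 / 12 = 1

|G/H| = 1


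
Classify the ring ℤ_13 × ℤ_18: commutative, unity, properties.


Direct product ring; commutative with unity (1,1); but (1,0)·(0,1) = (0,0) gives zero divisors, so not an integral domain
Commutative: Yes
Integral domain: No
Has unity: Yes

ℤ_13 × ℤ_18: Commutative=Yes, Unity=Yes


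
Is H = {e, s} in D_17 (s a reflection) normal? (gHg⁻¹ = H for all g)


H = {e, s} in D_17 (s a reflection)
r·s·r⁻¹ = sr⁻² ≠ s for n ≥ 3, so {e, s} is not closed under conjugation

No, not a normal subgroup


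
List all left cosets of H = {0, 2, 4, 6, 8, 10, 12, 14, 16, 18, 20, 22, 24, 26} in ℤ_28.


H = {0, 2, 4, 6, 8, 10, 12, 14, 16, 18, 20, 22, 24, 26}, |H| = 14
Number of cosets = |G|/|H| = 28/14 = 2
0 + H = {0, 2, 4, 6, 8, 10, 12, 14, 16, 18, 20, 22, 24, 26}
1 + H = {1, 3, 5, 7, 9, 11, 13, 15, 17, 19, 21, 23, 25, 27}

Cosets: 0+H={0,2,4,6,8,10,12,14,16,18,20,22,24,26}; 1+H={1,3,5,7,9,11,13,15,17,19,21,23,25,27}


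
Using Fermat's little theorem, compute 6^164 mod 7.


Fermat's little theorem: if p is prime and gcd(a,p)=1, then a^(p-1) ≡ 1 (mod p)
p = 7 is prime, gcd(6,7) = 1
Reduce exponent: 164 mod 6 = 2
So 6^164 ≡ 6^2 (mod 7)
6^2 mod 7 = 1

6^164 ≡ 1 (mod 7)


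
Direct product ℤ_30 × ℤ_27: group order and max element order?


|ℤ_30 × ℤ_27| = 30 × 27 = 810
Max element order = lcm(30,27) = 270
Cyclic? No (gcd=3)

|ℤ_30×ℤ_27| = 810, max element order = 270


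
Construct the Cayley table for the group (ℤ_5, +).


Elements: {0, 1, 2, 3, 4}
Operation: addition mod 5
Entry (a, b) = (a + b) mod 5

Cayley table:
  | 0 | 1 | 2 | 3 | 4
0 | 0 | 1 | 2 | 3 | 4
1 | 1 | 2 | 3 | 4 | 0
2 | 2 | 3 | 4 | 0 | 1
3 | 3 | 4 | 0 | 1 | 2
4 | 4 | 0 | 1 | 2 | 3


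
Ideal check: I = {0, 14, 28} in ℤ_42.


Check ideal conditions for I = {0, 14, 28} in ℤ_42:
(1) I is an additive subgroup? Yes
(2) For r ∈ ℤ_42 and a ∈ I: r·a ∈ I? Yes

Yes, I is an ideal of ℤ_42


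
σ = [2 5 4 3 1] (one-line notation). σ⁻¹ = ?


To find σ⁻¹, swap domain and range:
σ(1) = 2 → σ⁻¹(2) = 1
σ(2) = 5 → σ⁻¹(5) = 2
σ(3) = 4 → σ⁻¹(4) = 3
σ(4) = 3 → σ⁻¹(3) = 4
σ(5) = 1 → σ⁻¹(1) = 5

σ⁻¹ = [5 1 4 3 2]


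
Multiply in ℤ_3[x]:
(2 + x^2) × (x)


Expand and collect like terms; reduce coefficients mod 3:
x^0: 2·0 = 0 ≡ 0 (mod 3)
x^1: 2·1 + 0·0 = 2 ≡ 2 (mod 3)
x^2: 0·1 + 1·0 = 0 ≡ 0 (mod 3)
x^3: 1·1 = 1 ≡ 1 (mod 3)
Result: 2x + x^3

f · g = 2x + x^3


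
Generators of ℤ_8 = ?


g generates ℤ_n iff gcd(g,n) = 1
Checking each g ∈ {1,...,7}:
gcd(1,8) = 1
gcd(2,8) = 2
gcd(3,8) = 1
gcd(4,8) = 4
gcd(5,8) = 1
gcd(6,8) = 2
gcd(7,8) = 1
Generators: {1, 3, 5, 7}
Number of generators = φ(8) = 4

Generators of ℤ_8 = {1, 3, 5, 7}


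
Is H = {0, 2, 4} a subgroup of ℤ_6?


Subgroup test for H = {0, 2, 4} in (ℤ_6, +):
(1) 0 ∈ H? Yes
(2) Closure: for all a,b ∈ H, (a+b) mod 6 ∈ H? Yes
(3) Inverses: for all a ∈ H, -a mod 6 ∈ H? Yes

Yes, H is a subgroup of ℤ_6


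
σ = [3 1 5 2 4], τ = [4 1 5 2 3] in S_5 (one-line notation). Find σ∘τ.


σ∘τ: apply τ first, then σ
1 →τ 4 →σ 2
2 →τ 1 →σ 3
3 →τ 5 →σ 4
4 →τ 2 →σ 1
5 →τ 3 →σ 5

σ∘τ = [2 3 4 1 5]


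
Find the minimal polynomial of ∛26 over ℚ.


∛26 satisfies x³ - 26 = 0, irreducible over ℚ (no rational root; 26 is not a perfect cube)

Minimal polynomial: x³ - 26


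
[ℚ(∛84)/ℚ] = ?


∛84 has minimal polynomial x³ - 84 (irreducible over ℚ since 84 is not a perfect cube)

[ℚ(∛84)/ℚ] = 3


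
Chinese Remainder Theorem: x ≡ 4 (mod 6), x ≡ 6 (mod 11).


m₁ = 6, m₂ = 11, gcd = 1, so CRT applies. M = m₁·m₂ = 66
Let M₁ = M/m₁ = 11, M₂ = M/m₂ = 6
Find y₁ ≡ M₁⁻¹ (mod m₁): 11⁻¹ ≡ 5 (mod 6)
Find y₂ ≡ M₂⁻¹ (mod m₂): 6⁻¹ ≡ 2 (mod 11)
x = a₁·M₁·y₁ + a₂·M₂·y₂ = 4·11·5 + 6·6·2 = 292
Reduce mod 66: x ≡ 28
Check: 28 mod 6 = 4 ✓, 28 mod 11 = 6 ✓

x ≡ 28 (mod 66)


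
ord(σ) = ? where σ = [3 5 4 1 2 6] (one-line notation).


Cycle decomposition: (1 3 4) (2 5)
Cycle lengths: 3, 2
Order = lcm(3, 2) = 6

ord(σ) = 6


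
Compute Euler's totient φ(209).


Factor n: 209 = 11 × 19
φ(n) = n · ∏(1 - 1/p) over distinct primes p | n
φ(209) = 209 · (1 - 1/11) · (1 - 1/19) = 180

φ(209) = 180


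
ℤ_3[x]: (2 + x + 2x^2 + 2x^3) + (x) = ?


Add coefficients mod 3:
x^0: 2 + 0 = 2 (mod 3)
x^1: 1 + 1 = 2 (mod 3)
x^2: 2 + 0 = 2 (mod 3)
x^3: 2 + 0 = 2 (mod 3)
Result: 2 + 2x + 2x^2 + 2x^3

f + g = 2 + 2x + 2x^2 + 2x^3


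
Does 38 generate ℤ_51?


g generates ℤ_n iff gcd(g, n) = 1
gcd(38, 51) = 1
Since gcd = 1, 38 is a generator.

Yes, 38 generates ℤ_51


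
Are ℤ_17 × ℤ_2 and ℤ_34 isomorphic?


Comparing ℤ_17 × ℤ_2 and ℤ_34:
gcd(17,2) = 1, so ℤ_17 × ℤ_2 ≅ ℤ_34 (CRT)

Yes, ℤ_17 × ℤ_2 ≅ ℤ_34


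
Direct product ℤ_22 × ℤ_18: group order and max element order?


|ℤ_22 × ℤ_18| = 22 × 18 = 396
Max element order = lcm(22,18) = 198
Cyclic? No (gcd=2)

|ℤ_22×ℤ_18| = 396, max element order = 198


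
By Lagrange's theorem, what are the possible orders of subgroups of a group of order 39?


Lagrange's theorem: |H| divides |G|
|G| = 39
Divisors of 39: 1, 3, 13, 39

Possible subgroup orders: {1, 3, 13, 39}


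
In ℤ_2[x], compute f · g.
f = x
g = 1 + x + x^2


Expand and collect like terms; reduce coefficients mod 2:
x^0: 0·1 = 0 ≡ 0 (mod 2)
x^1: 0·1 + 1·1 = 1 ≡ 1 (mod 2)
x^2: 0·1 + 1·1 = 1 ≡ 1 (mod 2)
x^3: 1·1 = 1 ≡ 1 (mod 2)
Result: x + x^2 + x^3

f · g = x + x^2 + x^3


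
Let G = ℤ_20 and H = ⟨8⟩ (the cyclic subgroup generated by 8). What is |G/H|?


|⟨8⟩| = n / gcd(8, 20) = 20 / 4 = 5
H is normal (ℤ_20 is abelian).
|G/H| = |G| / |H| = 20 / 5 = 4

|G/H| = 4


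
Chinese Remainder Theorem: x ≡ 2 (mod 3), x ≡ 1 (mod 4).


m₁ = 3, m₂ = 4, gcd = 1, so CRT applies. M = m₁·m₂ = 12
Let M₁ = M/m₁ = 4, M₂ = M/m₂ = 3
Find y₁ ≡ M₁⁻¹ (mod m₁): 4⁻¹ ≡ 1 (mod 3)
Find y₂ ≡ M₂⁻¹ (mod m₂): 3⁻¹ ≡ 3 (mod 4)
x = a₁·M₁·y₁ + a₂·M₂·y₂ = 2·4·1 + 1·3·3 = 17
Reduce mod 12: x ≡ 5
Check: 5 mod 3 = 2 ✓, 5 mod 4 = 1 ✓

x ≡ 5 (mod 12)


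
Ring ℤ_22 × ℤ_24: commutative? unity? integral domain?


Direct product ring; commutative with unity (1,1); but (1,0)·(0,1) = (0,0) gives zero divisors, so not an integral domain
Commutative: Yes
Integral domain: No
Has unity: Yes

ℤ_22 × ℤ_24: Commutative=Yes, Unity=Yes


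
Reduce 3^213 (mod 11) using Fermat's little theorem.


Fermat's little theorem: if p is prime and gcd(a,p)=1, then a^(p-1) ≡ 1 (mod p)
p = 11 is prime, gcd(3,11) = 1
Reduce exponent: 213 mod 10 = 3
So 3^213 ≡ 3^3 (mod 11)
3^3 mod 11 = 5

3^213 ≡ 5 (mod 11)


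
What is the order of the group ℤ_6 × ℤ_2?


|A × B| = |A| · |B|
|ℤ_6 × ℤ_2| = 6 × 2 = 12

|ℤ_6 × ℤ_2| = 12


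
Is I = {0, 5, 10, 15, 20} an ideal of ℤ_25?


Check ideal conditions for I = {0, 5, 10, 15, 20} in ℤ_25:
(1) I is an additive subgroup? Yes
(2) For r ∈ ℤ_25 and a ∈ I: r·a ∈ I? Yes

Yes, I is an ideal of ℤ_25


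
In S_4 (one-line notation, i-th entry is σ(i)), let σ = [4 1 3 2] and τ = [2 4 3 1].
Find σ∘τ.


σ∘τ: apply τ first, then σ
1 →τ 2 →σ 1
2 →τ 4 →σ 2
3 →τ 3 →σ 3
4 →τ 1 →σ 4

σ∘τ = [1 2 3 4]


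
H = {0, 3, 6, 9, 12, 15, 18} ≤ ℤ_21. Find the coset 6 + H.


6 + H = {6 + h (mod 21) : h ∈ H}
6+0=6, 6+3=9, 6+6=12, 6+9=15, 6+12=18, 6+15=0, 6+18=3
6 + H = {0, 3, 6, 9, 12, 15, 18} = 0 + H

6 + H = {0, 3, 6, 9, 12, 15, 18}


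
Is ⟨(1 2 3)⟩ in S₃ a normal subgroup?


H = ⟨(1 2 3)⟩ in S₃
⟨(1 2 3)⟩ has order 3 and index 2 in S₃; index-2 subgroups are normal

Yes, normal subgroup


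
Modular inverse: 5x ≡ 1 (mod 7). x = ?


Use the extended Euclidean algorithm to write 1 = 5·s + 7·t; then s mod 7 is the inverse.
Euclidean algorithm:
  5 = 0·7 + 5
  7 = 1·5 + 2
  5 = 2·2 + 1
  2 = 2·1 + 0
gcd(5,7) = 1
Back-substitution gives: 5·(3) + 7·(-2) = 1
So 5⁻¹ ≡ 3 ≡ 3 (mod 7)
Check: 5 × 3 = 15 ≡ 1 (mod 7) ✓

5⁻¹ ≡ 3 (mod 7)


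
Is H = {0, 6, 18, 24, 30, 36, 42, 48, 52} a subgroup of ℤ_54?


Subgroup test for H = {0, 6, 18, 24, 30, 36, 42, 48, 52} in (ℤ_54, +):
(1) 0 ∈ H? Yes
(2) Closure: for all a,b ∈ H, (a+b) mod 54 ∈ H? No  [counterexample: 6 + 6 = 12 ∉ H]
(3) Inverses: for all a ∈ H, -a mod 54 ∈ H? No

No, H is not a subgroup of ℤ_54


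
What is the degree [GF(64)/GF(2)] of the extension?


GF(64) = GF(2^6), so the extension degree is 6

[GF(64)/GF(2)] = 6


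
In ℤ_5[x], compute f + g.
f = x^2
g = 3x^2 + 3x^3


Add coefficients mod 5:
x^0: 0 + 0 = 0 (mod 5)
x^1: 0 + 0 = 0 (mod 5)
x^2: 1 + 3 = 4 (mod 5)
x^3: 0 + 3 = 3 (mod 5)
Result: 4x^2 + 3x^3

f + g = 4x^2 + 3x^3


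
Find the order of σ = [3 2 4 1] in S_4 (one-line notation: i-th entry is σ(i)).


Cycle decomposition: (1 3 4)
Cycle lengths: 3
Order = lcm(3) = 3

ord(σ) = 3


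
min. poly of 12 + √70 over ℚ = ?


Let α = 12 + √70. Then α - 12 = √70, so (α - 12)² = 70, giving α² - 24α + 74 = 0. Degree 2 and α ∉ ℚ, so this is the minimal polynomial.

Minimal polynomial: x² - 24x + 74


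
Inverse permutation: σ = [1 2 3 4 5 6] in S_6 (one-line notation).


To find σ⁻¹, swap domain and range:
σ(1) = 1 → σ⁻¹(1) = 1
σ(2) = 2 → σ⁻¹(2) = 2
σ(3) = 3 → σ⁻¹(3) = 3
σ(4) = 4 → σ⁻¹(4) = 4
σ(5) = 5 → σ⁻¹(5) = 5
σ(6) = 6 → σ⁻¹(6) = 6

σ⁻¹ = [1 2 3 4 5 6]


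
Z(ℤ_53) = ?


Z(G) = {g ∈ G | gx = xg for all x ∈ G}
ℤ_53 is abelian, so Z(G) = G

Z(ℤ_53) = ℤ_53


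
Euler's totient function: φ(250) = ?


Factor n: 250 = 2 × 5^3
φ(n) = n · ∏(1 - 1/p) over distinct primes p | n
φ(250) = 250 · (1 - 1/2) · (1 - 1/5) = 100

φ(250) = 100


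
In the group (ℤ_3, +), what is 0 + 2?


Operation: addition mod 3
0 + 2 = (a + b) mod 3 with a = 0, b = 2

0 + 2 = 2


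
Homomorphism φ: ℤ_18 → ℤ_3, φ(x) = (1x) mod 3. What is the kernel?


Kernel = preimage of identity
ker(φ) = {x ∈ ℤ_18 : 1x ≡ 0 (mod 3)}. Since 3 | 18, φ is well-defined. The kernel is the cyclic subgroup ⟨3⟩ of ℤ_18 (order 6), i.e. {0, 3, 6, 9, 12, 15}

ker(φ) = {0, 3, 6, 9, 12, 15}


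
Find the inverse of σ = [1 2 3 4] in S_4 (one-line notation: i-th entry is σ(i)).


To find σ⁻¹, swap domain and range:
σ(1) = 1 → σ⁻¹(1) = 1
σ(2) = 2 → σ⁻¹(2) = 2
σ(3) = 3 → σ⁻¹(3) = 3
σ(4) = 4 → σ⁻¹(4) = 4

σ⁻¹ = [1 2 3 4]


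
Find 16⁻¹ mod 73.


Use the extended Euclidean algorithm to write 1 = 16·s + 73·t; then s mod 73 is the inverse.
Euclidean algorithm:
  16 = 0·73 + 16
  73 = 4·16 + 9
  16 = 1·9 + 7
  9 = 1·7 + 2
  7 = 3·2 + 1
  2 = 2·1 + 0
gcd(16,73) = 1
Back-substitution gives: 16·(32) + 73·(-7) = 1
So 16⁻¹ ≡ 32 ≡ 32 (mod 73)
Check: 16 × 32 = 512 ≡ 1 (mod 73) ✓

16⁻¹ ≡ 32 (mod 73)


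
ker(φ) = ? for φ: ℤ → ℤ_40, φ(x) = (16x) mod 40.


Kernel = preimage of identity
ker(φ) = {x ∈ ℤ : 16x ≡ 0 (mod 40)}. gcd(16,40) = 8, so 16x ≡ 0 (mod 40) ⟺ x ≡ 0 (mod 40/8 = 5). Hence ker(φ) = 5ℤ

ker(φ) = 5ℤ


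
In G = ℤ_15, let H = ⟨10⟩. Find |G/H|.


|⟨10⟩| = n / gcd(10, 15) = 15 / 5 = 3
H is normal (ℤ_15 is abelian).
|G/H| = |G| / |H| = 15 / 3 = 5

|G/H| = 5


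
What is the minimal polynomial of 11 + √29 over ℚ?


Let α = 11 + √29. Then α - 11 = √29, so (α - 11)² = 29, giving α² - 22α + 92 = 0. Degree 2 and α ∉ ℚ, so this is the minimal polynomial.

Minimal polynomial: x² - 22x + 92


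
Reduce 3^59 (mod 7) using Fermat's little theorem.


Fermat's little theorem: if p is prime and gcd(a,p)=1, then a^(p-1) ≡ 1 (mod p)
p = 7 is prime, gcd(3,7) = 1
Reduce exponent: 59 mod 6 = 5
So 3^59 ≡ 3^5 (mod 7)
3^5 mod 7 = 5

3^59 ≡ 5 (mod 7)


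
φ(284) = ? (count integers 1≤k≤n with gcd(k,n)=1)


Factor n: 284 = 2^2 × 71
φ(n) = n · ∏(1 - 1/p) over distinct primes p | n
φ(284) = 284 · (1 - 1/2) · (1 - 1/71) = 140

φ(284) = 140


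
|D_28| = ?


|D_n| = 2n (n rotations and n reflections)
|D_28| = 2×28 = 56

|D_28| = 56


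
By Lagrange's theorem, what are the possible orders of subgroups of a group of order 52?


Lagrange's theorem: |H| divides |G|
|G| = 52
Divisors of 52: 1, 2, 4, 13, 26, 52

Possible subgroup orders: {1, 2, 4, 13, 26, 52}


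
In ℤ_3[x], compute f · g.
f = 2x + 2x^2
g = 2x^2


Expand and collect like terms; reduce coefficients mod 3:
x^0: 0·0 = 0 ≡ 0 (mod 3)
x^1: 0·0 + 2·0 = 0 ≡ 0 (mod 3)
x^2: 0·2 + 2·0 + 2·0 = 0 ≡ 0 (mod 3)
x^3: 2·2 + 2·0 = 4 ≡ 1 (mod 3)
x^4: 2·2 = 4 ≡ 1 (mod 3)
Result: x^3 + x^4

f · g = x^3 + x^4


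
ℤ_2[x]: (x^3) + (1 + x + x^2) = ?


Add coefficients mod 2:
x^0: 0 + 1 = 1 (mod 2)
x^1: 0 + 1 = 1 (mod 2)
x^2: 0 + 1 = 1 (mod 2)
x^3: 1 + 0 = 1 (mod 2)
Result: 1 + x + x^2 + x^3

f + g = 1 + x + x^2 + x^3


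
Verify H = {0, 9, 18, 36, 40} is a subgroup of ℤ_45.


Subgroup test for H = {0, 9, 18, 36, 40} in (ℤ_45, +):
(1) 0 ∈ H? Yes
(2) Closure: for all a,b ∈ H, (a+b) mod 45 ∈ H? No  [counterexample: 9 + 18 = 27 ∉ H]
(3) Inverses: for all a ∈ H, -a mod 45 ∈ H? No

No, H is not a subgroup of ℤ_45


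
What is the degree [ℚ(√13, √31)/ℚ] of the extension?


[ℚ(√13,√31):ℚ] = [ℚ(√13,√31):ℚ(√13)]·[ℚ(√13):ℚ] = 2·2 = 4

[ℚ(√13, √31)/ℚ] = 4


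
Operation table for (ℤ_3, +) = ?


Elements: {0, 1, 2}
Operation: addition mod 3
Entry (a, b) = (a + b) mod 3

Cayley table:
  | 0 | 1 | 2
0 | 0 | 1 | 2
1 | 1 | 2 | 0
2 | 2 | 0 | 1


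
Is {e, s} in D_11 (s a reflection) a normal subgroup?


H = {e, s} in D_11 (s a reflection)
r·s·r⁻¹ = sr⁻² ≠ s for n ≥ 3, so {e, s} is not closed under conjugation

No, not a normal subgroup


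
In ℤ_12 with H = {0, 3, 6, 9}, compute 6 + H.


6 + H = {6 + h (mod 12) : h ∈ H}
6+0=6, 6+3=9, 6+6=0, 6+9=3
6 + H = {0, 3, 6, 9} = 0 + H

6 + H = {0, 3, 6, 9}


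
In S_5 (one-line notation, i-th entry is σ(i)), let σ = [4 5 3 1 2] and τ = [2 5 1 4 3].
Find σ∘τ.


σ∘τ: apply τ first, then σ
1 →τ 2 →σ 5
2 →τ 5 →σ 2
3 →τ 1 →σ 4
4 →τ 4 →σ 1
5 →τ 3 →σ 3

σ∘τ = [5 2 4 1 3]


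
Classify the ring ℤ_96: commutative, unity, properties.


ℤ_96 is a commutative ring with unity 1; 96 = 2×48 is composite, so 2·48 ≡ 0 gives zero divisors (not an integral domain)
Commutative: Yes
Integral domain: No
Has unity: Yes

ℤ_96: Commutative=Yes, Unity=Yes


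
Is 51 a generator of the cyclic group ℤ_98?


g generates ℤ_n iff gcd(g, n) = 1
gcd(51, 98) = 1
Since gcd = 1, 51 is a generator.

Yes, 51 generates ℤ_98


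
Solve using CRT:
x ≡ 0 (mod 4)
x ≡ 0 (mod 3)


m₁ = 4, m₂ = 3, gcd = 1, so CRT applies. M = m₁·m₂ = 12
Let M₁ = M/m₁ = 3, M₂ = M/m₂ = 4
Find y₁ ≡ M₁⁻¹ (mod m₁): 3⁻¹ ≡ 3 (mod 4)
Find y₂ ≡ M₂⁻¹ (mod m₂): 4⁻¹ ≡ 1 (mod 3)
x = a₁·M₁·y₁ + a₂·M₂·y₂ = 0·3·3 + 0·4·1 = 0
Reduce mod 12: x ≡ 0
Check: 0 mod 4 = 0 ✓, 0 mod 3 = 0 ✓

x ≡ 0 (mod 12)


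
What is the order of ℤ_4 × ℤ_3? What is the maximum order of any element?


|ℤ_4 × ℤ_3| = 4 × 3 = 12
Max element order = lcm(4,3) = 12
Cyclic? Yes (gcd=1)

|ℤ_4×ℤ_3| = 12, max element order = 12


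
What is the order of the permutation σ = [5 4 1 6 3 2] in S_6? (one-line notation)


Cycle decomposition: (1 5 3) (2 4 6)
Cycle lengths: 3, 3
Order = lcm(3, 3) = 3

ord(σ) = 3


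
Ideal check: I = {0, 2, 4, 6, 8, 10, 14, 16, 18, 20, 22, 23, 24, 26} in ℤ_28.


Check ideal conditions for I = {0, 2, 4, 6, 8, 10, 14, 16, 18, 20, 22, 23, 24, 26} in ℤ_28:
(1) I is an additive subgroup? No
(2) For r ∈ ℤ_28 and a ∈ I: r·a ∈ I? No  [counterexample: r=2, a=6, r·a mod 28 = 12 ∉ I]

No, I is not an ideal of ℤ_28


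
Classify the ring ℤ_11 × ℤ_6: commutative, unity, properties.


Direct product ring; commutative with unity (1,1); but (1,0)·(0,1) = (0,0) gives zero divisors, so not an integral domain
Commutative: Yes
Integral domain: No
Has unity: Yes

ℤ_11 × ℤ_6: Commutative=Yes, Unity=Yes


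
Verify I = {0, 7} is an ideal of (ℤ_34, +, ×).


Check ideal conditions for I = {0, 7} in ℤ_34:
(1) I is an additive subgroup? No
(2) For r ∈ ℤ_34 and a ∈ I: r·a ∈ I? No  [counterexample: r=2, a=7, r·a mod 34 = 14 ∉ I]

No, I is not an ideal of ℤ_34


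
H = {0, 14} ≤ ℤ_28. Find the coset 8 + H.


8 + H = {8 + h (mod 28) : h ∈ H}
8+0=8, 8+14=22

8 + H = {8, 22}


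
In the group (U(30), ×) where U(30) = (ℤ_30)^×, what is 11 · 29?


Operation: multiplication mod 30
11 · 29 = (a × b) mod 30 with a = 11, b = 29

11 · 29 = 19
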